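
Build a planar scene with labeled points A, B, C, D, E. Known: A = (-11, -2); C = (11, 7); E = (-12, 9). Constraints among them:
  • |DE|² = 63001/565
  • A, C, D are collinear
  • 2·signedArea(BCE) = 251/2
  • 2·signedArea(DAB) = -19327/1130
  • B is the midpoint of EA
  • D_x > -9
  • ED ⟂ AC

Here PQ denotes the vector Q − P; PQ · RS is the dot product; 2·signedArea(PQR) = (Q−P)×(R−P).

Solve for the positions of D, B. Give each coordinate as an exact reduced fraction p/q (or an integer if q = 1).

B = (-23/2, 7/2)
D = (-4521/565, -437/565)

1. D_x = -4521/565  [A, C, D are collinear ∩ ED ⟂ AC]
2. D_y = -437/565  [A, C, D are collinear ∩ ED ⟂ AC]
   → D = (-4521/565, -437/565)
3. B_x = -23/2  [B is the midpoint of EA]
4. B_y = 7/2  [B is the midpoint of EA]
   → B = (-23/2, 7/2)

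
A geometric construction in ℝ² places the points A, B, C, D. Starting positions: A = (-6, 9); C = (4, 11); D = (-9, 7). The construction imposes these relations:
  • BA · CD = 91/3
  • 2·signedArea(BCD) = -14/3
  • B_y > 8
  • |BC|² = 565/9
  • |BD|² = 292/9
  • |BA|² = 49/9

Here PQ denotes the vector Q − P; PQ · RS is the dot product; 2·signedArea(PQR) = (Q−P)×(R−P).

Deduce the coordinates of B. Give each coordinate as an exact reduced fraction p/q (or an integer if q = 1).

B = (-11/3, 9)

1. B_x = -11/3  [2·signedArea(BCD) = -14/3 ∩ BA · CD = 91/3]
2. B_y = 9  [2·signedArea(BCD) = -14/3 ∩ BA · CD = 91/3]
   → B = (-11/3, 9)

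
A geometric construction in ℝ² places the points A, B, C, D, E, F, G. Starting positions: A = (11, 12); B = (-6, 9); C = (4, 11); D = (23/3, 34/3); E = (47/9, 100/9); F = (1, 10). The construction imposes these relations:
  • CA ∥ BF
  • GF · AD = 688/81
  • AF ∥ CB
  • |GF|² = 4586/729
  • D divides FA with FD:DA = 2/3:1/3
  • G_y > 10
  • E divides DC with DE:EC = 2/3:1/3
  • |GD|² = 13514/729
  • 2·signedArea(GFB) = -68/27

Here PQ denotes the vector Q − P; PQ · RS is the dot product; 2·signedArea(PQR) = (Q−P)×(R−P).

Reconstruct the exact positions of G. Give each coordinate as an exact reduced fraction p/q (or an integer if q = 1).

G = (92/27, 289/27)

1. G_x = 92/27  [2·signedArea(GFB) = -68/27 ∩ GF · AD = 688/81]
2. G_y = 289/27  [2·signedArea(GFB) = -68/27 ∩ GF · AD = 688/81]
   → G = (92/27, 289/27)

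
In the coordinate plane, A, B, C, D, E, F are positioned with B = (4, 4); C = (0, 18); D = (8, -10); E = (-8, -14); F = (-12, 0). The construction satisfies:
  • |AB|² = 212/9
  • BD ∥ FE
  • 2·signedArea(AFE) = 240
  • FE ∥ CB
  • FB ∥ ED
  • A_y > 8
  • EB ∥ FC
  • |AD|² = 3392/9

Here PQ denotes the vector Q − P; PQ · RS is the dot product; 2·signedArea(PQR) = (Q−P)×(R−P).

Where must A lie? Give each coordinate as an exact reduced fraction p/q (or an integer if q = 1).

1. A_x = 8/3  [line 14·x + 4·y + -72 = 0 ∩ |AD|² = 3392/9]
2. A_y = 26/3  [line 14·x + 4·y + -72 = 0 ∩ |AD|² = 3392/9]
   → A = (8/3, 26/3)

A = (8/3, 26/3)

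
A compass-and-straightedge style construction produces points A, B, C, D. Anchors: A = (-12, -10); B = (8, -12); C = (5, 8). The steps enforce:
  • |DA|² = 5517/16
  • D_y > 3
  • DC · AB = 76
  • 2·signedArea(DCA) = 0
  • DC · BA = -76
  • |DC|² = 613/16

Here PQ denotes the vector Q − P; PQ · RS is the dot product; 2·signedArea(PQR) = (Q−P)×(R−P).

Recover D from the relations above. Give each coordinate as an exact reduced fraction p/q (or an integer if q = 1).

1. D_x = 3/4  [2·signedArea(DCA) = 0 ∩ DC · BA = -76]
2. D_y = 7/2  [2·signedArea(DCA) = 0 ∩ DC · BA = -76]
   → D = (3/4, 7/2)

D = (3/4, 7/2)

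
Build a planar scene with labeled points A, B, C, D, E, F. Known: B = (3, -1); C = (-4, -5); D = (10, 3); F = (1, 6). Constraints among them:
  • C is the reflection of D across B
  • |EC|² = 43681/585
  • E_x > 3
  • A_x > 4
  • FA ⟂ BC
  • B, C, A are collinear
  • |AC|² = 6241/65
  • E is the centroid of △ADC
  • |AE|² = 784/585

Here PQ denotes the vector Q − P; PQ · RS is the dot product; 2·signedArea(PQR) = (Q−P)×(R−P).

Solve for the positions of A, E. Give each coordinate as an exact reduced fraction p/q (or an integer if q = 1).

1. A_x = 293/65  [B, C, A are collinear ∩ FA ⟂ BC]
2. A_y = -9/65  [B, C, A are collinear ∩ FA ⟂ BC]
   → A = (293/65, -9/65)
3. E_x = 683/195  [E is the centroid of △ADC]
4. E_y = -139/195  [E is the centroid of △ADC]
   → E = (683/195, -139/195)

A = (293/65, -9/65)
E = (683/195, -139/195)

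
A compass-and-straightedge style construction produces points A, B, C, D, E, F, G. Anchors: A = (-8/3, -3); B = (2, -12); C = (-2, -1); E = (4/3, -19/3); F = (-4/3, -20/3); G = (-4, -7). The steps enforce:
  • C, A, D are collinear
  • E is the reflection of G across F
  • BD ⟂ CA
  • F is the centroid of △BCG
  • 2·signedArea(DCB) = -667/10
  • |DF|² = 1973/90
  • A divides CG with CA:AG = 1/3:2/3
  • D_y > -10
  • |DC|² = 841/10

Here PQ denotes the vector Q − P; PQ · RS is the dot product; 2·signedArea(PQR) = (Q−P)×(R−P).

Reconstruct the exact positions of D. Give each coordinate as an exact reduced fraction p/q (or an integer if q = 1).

D = (-49/10, -97/10)

1. D_x = -49/10  [C, A, D are collinear ∩ BD ⟂ CA]
2. D_y = -97/10  [C, A, D are collinear ∩ BD ⟂ CA]
   → D = (-49/10, -97/10)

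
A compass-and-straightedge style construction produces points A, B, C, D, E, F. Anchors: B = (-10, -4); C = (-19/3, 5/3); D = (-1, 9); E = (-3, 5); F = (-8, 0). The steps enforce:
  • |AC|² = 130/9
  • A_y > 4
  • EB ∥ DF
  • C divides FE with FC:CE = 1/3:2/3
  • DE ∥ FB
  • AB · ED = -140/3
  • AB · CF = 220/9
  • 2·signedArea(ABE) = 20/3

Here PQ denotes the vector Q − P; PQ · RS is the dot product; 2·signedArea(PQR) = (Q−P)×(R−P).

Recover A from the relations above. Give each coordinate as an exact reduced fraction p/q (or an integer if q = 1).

A = (-4, 14/3)

1. A_x = -4  [AB · ED = -140/3 ∩ 2·signedArea(ABE) = 20/3]
2. A_y = 14/3  [AB · ED = -140/3 ∩ 2·signedArea(ABE) = 20/3]
   → A = (-4, 14/3)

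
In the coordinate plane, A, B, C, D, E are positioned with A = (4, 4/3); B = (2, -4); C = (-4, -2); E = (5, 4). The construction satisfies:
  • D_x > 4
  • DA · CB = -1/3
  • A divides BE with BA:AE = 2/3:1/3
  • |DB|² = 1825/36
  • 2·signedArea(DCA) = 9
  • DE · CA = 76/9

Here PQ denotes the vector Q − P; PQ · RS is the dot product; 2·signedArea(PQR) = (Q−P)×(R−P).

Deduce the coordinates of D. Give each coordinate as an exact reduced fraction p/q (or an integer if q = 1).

D = (9/2, 8/3)

1. D_x = 9/2  [DA · CB = -1/3 ∩ 2·signedArea(DCA) = 9]
2. D_y = 8/3  [DA · CB = -1/3 ∩ 2·signedArea(DCA) = 9]
   → D = (9/2, 8/3)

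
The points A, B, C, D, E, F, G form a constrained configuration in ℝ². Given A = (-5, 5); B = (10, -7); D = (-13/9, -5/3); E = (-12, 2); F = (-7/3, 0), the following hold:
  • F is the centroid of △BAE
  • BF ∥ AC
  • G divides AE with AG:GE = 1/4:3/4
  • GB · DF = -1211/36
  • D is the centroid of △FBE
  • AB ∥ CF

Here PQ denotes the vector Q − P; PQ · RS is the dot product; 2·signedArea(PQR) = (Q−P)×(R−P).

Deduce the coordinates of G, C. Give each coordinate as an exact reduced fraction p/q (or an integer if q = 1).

1. G_x = -27/4  [G divides AE with AG:GE = 1/4:3/4]
2. G_y = 17/4  [G divides AE with AG:GE = 1/4:3/4]
   → G = (-27/4, 17/4)
3. C_x = -52/3  [AB ∥ CF ∩ BF ∥ AC]
4. C_y = 12  [AB ∥ CF ∩ BF ∥ AC]
   → C = (-52/3, 12)

C = (-52/3, 12)
G = (-27/4, 17/4)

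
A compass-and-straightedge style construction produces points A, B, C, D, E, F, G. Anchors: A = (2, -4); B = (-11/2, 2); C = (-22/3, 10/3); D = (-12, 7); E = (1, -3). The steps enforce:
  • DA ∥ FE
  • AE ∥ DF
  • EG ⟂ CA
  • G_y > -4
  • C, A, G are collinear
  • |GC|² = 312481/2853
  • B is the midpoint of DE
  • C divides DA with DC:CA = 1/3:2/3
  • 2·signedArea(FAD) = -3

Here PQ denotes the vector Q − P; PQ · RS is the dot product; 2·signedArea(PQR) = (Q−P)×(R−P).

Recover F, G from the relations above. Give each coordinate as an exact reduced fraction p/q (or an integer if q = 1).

1. F_x = -13  [DA ∥ FE ∩ AE ∥ DF]
2. F_y = 8  [DA ∥ FE ∩ AE ∥ DF]
   → F = (-13, 8)
3. G_x = 284/317  [C, A, G are collinear ∩ EG ⟂ CA]
4. G_y = -993/317  [C, A, G are collinear ∩ EG ⟂ CA]
   → G = (284/317, -993/317)

F = (-13, 8)
G = (284/317, -993/317)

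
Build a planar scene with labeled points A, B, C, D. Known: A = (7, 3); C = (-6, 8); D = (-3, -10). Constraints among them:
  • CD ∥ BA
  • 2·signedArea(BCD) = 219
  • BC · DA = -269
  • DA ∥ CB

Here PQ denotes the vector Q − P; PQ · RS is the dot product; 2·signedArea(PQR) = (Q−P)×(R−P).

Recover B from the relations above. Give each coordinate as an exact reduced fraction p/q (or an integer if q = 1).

1. B_x = 4  [CD ∥ BA ∩ DA ∥ CB]
2. B_y = 21  [CD ∥ BA ∩ DA ∥ CB]
   → B = (4, 21)

B = (4, 21)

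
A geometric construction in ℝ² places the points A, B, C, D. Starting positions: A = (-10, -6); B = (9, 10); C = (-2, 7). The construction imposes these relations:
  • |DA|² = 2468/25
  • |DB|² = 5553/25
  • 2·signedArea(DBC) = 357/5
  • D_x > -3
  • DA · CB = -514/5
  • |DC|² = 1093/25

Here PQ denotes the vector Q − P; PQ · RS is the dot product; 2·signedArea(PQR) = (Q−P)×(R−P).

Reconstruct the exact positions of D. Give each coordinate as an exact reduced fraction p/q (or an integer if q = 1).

1. D_x = -12/5  [2·signedArea(DBC) = 357/5 ∩ DA · CB = -514/5]
2. D_y = 2/5  [2·signedArea(DBC) = 357/5 ∩ DA · CB = -514/5]
   → D = (-12/5, 2/5)

D = (-12/5, 2/5)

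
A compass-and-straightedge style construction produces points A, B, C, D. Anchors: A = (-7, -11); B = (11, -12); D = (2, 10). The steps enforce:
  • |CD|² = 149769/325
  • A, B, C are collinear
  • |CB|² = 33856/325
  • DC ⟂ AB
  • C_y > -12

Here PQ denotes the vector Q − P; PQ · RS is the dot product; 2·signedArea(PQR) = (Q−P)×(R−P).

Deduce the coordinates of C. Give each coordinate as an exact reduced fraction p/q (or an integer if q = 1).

1. C_x = 263/325  [A, B, C are collinear ∩ DC ⟂ AB]
2. C_y = -3716/325  [A, B, C are collinear ∩ DC ⟂ AB]
   → C = (263/325, -3716/325)

C = (263/325, -3716/325)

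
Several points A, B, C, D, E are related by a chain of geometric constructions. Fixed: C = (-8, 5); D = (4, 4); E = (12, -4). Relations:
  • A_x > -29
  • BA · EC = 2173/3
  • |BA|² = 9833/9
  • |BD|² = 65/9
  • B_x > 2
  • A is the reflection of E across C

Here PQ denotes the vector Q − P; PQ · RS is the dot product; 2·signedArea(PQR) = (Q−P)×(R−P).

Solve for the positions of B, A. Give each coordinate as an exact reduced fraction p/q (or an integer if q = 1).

1. A_x = -28  [A is the reflection of E across C]
2. A_y = 14  [A is the reflection of E across C]
   → A = (-28, 14)
3. B_x = 8/3  [line 20·x + -9·y + -115/3 = 0 ∩ |BA|² = 9833/9]
4. B_y = 5/3  [line 20·x + -9·y + -115/3 = 0 ∩ |BA|² = 9833/9]
   → B = (8/3, 5/3)

A = (-28, 14)
B = (8/3, 5/3)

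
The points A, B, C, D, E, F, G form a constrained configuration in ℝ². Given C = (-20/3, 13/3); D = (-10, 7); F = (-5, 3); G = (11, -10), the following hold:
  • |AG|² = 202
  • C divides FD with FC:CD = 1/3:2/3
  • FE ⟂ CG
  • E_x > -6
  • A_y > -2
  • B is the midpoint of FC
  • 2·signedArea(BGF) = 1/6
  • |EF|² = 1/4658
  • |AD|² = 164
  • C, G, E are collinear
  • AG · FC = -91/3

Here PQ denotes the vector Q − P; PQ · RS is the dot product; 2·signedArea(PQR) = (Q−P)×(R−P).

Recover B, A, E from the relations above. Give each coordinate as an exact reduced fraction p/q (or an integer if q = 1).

1. B_x = -35/6  [B is the midpoint of FC]
2. B_y = 11/3  [B is the midpoint of FC]
   → B = (-35/6, 11/3)
3. A_x = 0  [line 5/3·x + -4/3·y + -4/3 = 0 ∩ |AD|² = 164]
4. A_y = -1  [line 5/3·x + -4/3·y + -4/3 = 0 ∩ |AD|² = 164]
   → A = (0, -1)
5. E_x = -23333/4658  [C, G, E are collinear ∩ FE ⟂ CG]
6. E_y = 13921/4658  [C, G, E are collinear ∩ FE ⟂ CG]
   → E = (-23333/4658, 13921/4658)

A = (0, -1)
B = (-35/6, 11/3)
E = (-23333/4658, 13921/4658)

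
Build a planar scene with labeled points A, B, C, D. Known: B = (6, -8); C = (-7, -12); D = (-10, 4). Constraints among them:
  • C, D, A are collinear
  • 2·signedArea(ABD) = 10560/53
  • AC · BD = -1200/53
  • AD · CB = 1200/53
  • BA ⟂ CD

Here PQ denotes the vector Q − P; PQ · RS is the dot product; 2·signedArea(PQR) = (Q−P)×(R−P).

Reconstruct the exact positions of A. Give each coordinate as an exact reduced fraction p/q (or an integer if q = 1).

1. A_x = -386/53  [C, D, A are collinear ∩ BA ⟂ CD]
2. A_y = -556/53  [C, D, A are collinear ∩ BA ⟂ CD]
   → A = (-386/53, -556/53)

A = (-386/53, -556/53)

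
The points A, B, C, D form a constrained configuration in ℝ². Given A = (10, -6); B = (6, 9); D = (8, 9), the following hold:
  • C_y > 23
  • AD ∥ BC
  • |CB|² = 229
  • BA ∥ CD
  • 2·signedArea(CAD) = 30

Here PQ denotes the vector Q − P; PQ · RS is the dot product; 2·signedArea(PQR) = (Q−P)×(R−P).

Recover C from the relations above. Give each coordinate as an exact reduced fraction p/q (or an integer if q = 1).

1. C_x = 4  [BA ∥ CD ∩ AD ∥ BC]
2. C_y = 24  [BA ∥ CD ∩ AD ∥ BC]
   → C = (4, 24)

C = (4, 24)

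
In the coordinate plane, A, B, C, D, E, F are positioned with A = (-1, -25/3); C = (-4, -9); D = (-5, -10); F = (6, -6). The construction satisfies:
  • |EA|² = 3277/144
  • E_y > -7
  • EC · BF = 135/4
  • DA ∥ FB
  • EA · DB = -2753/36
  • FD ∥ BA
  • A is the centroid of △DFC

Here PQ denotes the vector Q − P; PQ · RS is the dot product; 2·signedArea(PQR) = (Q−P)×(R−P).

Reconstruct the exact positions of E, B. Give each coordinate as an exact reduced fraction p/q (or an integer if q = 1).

1. B_x = 10  [FD ∥ BA ∩ DA ∥ FB]
2. B_y = -13/3  [FD ∥ BA ∩ DA ∥ FB]
   → B = (10, -13/3)
3. E_x = 7/2  [EC · BF = 135/4 ∩ EA · DB = -2753/36]
4. E_y = -27/4  [EC · BF = 135/4 ∩ EA · DB = -2753/36]
   → E = (7/2, -27/4)

B = (10, -13/3)
E = (7/2, -27/4)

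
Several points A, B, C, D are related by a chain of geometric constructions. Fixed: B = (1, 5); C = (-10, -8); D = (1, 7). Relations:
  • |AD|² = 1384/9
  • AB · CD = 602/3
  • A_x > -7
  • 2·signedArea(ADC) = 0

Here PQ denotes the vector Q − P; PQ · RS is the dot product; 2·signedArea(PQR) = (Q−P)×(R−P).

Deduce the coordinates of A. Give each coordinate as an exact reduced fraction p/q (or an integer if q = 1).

1. A_x = -19/3  [2·signedArea(ADC) = 0 ∩ AB · CD = 602/3]
2. A_y = -3  [2·signedArea(ADC) = 0 ∩ AB · CD = 602/3]
   → A = (-19/3, -3)

A = (-19/3, -3)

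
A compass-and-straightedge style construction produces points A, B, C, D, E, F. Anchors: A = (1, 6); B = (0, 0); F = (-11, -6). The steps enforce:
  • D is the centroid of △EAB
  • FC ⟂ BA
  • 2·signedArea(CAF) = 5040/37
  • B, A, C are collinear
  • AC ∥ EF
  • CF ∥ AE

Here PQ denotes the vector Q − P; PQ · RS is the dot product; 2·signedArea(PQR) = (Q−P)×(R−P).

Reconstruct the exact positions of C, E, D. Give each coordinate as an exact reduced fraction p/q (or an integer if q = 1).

C = (-47/37, -282/37)
D = (-286/111, 168/37)
E = (-323/37, 282/37)

1. C_x = -47/37  [B, A, C are collinear ∩ FC ⟂ BA]
2. C_y = -282/37  [B, A, C are collinear ∩ FC ⟂ BA]
   → C = (-47/37, -282/37)
3. E_x = -323/37  [AC ∥ EF ∩ CF ∥ AE]
4. E_y = 282/37  [AC ∥ EF ∩ CF ∥ AE]
   → E = (-323/37, 282/37)
5. D_x = -286/111  [D is the centroid of △EAB]
6. D_y = 168/37  [D is the centroid of △EAB]
   → D = (-286/111, 168/37)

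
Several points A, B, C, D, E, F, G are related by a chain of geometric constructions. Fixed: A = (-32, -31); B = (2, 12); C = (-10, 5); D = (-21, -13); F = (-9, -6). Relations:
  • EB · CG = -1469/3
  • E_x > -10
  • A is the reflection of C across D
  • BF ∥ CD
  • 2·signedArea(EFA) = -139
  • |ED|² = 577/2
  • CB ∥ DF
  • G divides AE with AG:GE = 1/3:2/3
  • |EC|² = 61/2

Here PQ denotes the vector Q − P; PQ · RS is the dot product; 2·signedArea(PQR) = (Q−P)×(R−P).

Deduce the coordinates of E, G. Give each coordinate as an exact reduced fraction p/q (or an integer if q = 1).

1. E_x = -19/2  [line 25·x + -23·y + 226 = 0 ∩ |ED|² = 577/2]
2. E_y = -1/2  [line 25·x + -23·y + 226 = 0 ∩ |ED|² = 577/2]
   → E = (-19/2, -1/2)
3. G_x = -49/2  [EB · CG = -1469/3 ∩ G divides AE with AG:GE = 1/3:2/3]
4. G_y = -125/6  [EB · CG = -1469/3 ∩ G divides AE with AG:GE = 1/3:2/3]
   → G = (-49/2, -125/6)

E = (-19/2, -1/2)
G = (-49/2, -125/6)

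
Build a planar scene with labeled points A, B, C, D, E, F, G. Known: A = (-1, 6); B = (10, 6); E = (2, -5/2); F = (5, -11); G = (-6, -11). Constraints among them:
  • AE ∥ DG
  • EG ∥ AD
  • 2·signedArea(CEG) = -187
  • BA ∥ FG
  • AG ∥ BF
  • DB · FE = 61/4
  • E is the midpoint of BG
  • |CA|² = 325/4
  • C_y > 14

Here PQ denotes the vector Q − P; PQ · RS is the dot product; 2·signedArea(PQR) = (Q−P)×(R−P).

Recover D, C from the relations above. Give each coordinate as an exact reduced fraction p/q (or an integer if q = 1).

C = (-4, 29/2)
D = (-9, -5/2)

1. D_x = -9  [AE ∥ DG ∩ EG ∥ AD]
2. D_y = -5/2  [AE ∥ DG ∩ EG ∥ AD]
   → D = (-9, -5/2)
3. C_x = -4  [line 17/2·x + -8·y + 150 = 0 ∩ |CA|² = 325/4]
4. C_y = 29/2  [line 17/2·x + -8·y + 150 = 0 ∩ |CA|² = 325/4]
   → C = (-4, 29/2)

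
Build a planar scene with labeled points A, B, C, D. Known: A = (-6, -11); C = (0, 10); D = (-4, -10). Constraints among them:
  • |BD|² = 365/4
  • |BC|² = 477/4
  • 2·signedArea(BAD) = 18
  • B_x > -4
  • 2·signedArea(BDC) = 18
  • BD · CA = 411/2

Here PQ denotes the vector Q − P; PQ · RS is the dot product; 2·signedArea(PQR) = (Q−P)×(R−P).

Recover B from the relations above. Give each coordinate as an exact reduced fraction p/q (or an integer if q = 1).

1. B_x = -3  [2·signedArea(BAD) = 18 ∩ BD · CA = 411/2]
2. B_y = -1/2  [2·signedArea(BAD) = 18 ∩ BD · CA = 411/2]
   → B = (-3, -1/2)

B = (-3, -1/2)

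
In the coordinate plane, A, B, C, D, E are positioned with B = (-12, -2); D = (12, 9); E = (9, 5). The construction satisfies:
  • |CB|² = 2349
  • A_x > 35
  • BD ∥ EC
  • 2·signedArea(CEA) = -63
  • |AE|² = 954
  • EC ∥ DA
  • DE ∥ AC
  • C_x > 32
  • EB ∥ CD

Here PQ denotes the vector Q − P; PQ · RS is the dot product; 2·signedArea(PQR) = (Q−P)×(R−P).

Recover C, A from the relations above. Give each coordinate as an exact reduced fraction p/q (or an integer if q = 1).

1. C_x = 33  [EB ∥ CD ∩ BD ∥ EC]
2. C_y = 16  [EB ∥ CD ∩ BD ∥ EC]
   → C = (33, 16)
3. A_x = 36  [DE ∥ AC ∩ EC ∥ DA]
4. A_y = 20  [DE ∥ AC ∩ EC ∥ DA]
   → A = (36, 20)

A = (36, 20)
C = (33, 16)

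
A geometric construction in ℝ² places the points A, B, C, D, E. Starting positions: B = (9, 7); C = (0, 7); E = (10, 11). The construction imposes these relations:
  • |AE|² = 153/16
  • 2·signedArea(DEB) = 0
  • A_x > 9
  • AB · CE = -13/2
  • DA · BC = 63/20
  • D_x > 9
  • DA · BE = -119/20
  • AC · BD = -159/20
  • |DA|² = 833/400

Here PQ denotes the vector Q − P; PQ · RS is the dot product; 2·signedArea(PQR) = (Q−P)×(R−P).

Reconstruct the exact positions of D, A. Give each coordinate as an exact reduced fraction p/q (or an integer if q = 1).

A = (37/4, 8)
D = (48/5, 47/5)

1. A_x = 37/4  [line -10·x + -4·y + 249/2 = 0 ∩ |AE|² = 153/16]
2. A_y = 8  [line -10·x + -4·y + 249/2 = 0 ∩ |AE|² = 153/16]
   → A = (37/4, 8)
3. D_x = 48/5  [2·signedArea(DEB) = 0 ∩ AC · BD = -159/20]
4. D_y = 47/5  [2·signedArea(DEB) = 0 ∩ AC · BD = -159/20]
   → D = (48/5, 47/5)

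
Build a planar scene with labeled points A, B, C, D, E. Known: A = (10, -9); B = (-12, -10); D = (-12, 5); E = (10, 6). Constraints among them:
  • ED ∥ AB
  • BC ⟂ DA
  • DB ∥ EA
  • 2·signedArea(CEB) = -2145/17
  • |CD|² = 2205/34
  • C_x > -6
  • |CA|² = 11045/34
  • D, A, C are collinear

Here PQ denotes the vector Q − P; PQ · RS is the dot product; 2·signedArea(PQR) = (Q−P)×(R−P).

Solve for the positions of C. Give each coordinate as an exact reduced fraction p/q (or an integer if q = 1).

C = (-177/34, 23/34)

1. C_x = -177/34  [D, A, C are collinear ∩ BC ⟂ DA]
2. C_y = 23/34  [D, A, C are collinear ∩ BC ⟂ DA]
   → C = (-177/34, 23/34)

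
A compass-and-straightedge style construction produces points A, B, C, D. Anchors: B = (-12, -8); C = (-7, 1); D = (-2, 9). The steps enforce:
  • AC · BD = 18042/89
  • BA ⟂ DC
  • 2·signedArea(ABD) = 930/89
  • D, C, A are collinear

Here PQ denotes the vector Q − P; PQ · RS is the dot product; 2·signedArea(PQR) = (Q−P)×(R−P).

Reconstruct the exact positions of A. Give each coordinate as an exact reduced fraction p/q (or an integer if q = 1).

1. A_x = -1108/89  [D, C, A are collinear ∩ BA ⟂ DC]
2. A_y = -687/89  [D, C, A are collinear ∩ BA ⟂ DC]
   → A = (-1108/89, -687/89)

A = (-1108/89, -687/89)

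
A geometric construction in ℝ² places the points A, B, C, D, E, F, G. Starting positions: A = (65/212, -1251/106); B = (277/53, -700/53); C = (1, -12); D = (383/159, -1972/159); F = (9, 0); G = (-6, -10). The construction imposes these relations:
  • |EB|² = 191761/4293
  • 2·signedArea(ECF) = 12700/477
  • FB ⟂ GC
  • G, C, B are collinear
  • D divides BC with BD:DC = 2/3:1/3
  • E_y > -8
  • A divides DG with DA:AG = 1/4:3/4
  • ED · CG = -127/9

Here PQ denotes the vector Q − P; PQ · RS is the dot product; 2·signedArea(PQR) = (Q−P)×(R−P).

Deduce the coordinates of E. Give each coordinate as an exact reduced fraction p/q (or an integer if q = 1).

1. E_x = 860/477  [ED · CG = -127/9 ∩ 2·signedArea(ECF) = 12700/477]
2. E_y = -3562/477  [ED · CG = -127/9 ∩ 2·signedArea(ECF) = 12700/477]
   → E = (860/477, -3562/477)

E = (860/477, -3562/477)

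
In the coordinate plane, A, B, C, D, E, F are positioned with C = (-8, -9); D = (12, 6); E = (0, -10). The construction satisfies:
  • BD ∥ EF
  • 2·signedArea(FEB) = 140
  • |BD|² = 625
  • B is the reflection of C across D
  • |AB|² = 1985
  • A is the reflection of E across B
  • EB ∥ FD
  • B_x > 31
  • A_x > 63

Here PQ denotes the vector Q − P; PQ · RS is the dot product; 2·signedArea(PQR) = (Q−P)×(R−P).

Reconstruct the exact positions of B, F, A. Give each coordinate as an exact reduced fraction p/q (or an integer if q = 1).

1. B_x = 32  [B is the reflection of C across D]
2. B_y = 21  [B is the reflection of C across D]
   → B = (32, 21)
3. F_x = -20  [EB ∥ FD ∩ BD ∥ EF]
4. F_y = -25  [EB ∥ FD ∩ BD ∥ EF]
   → F = (-20, -25)
5. A_x = 64  [A is the reflection of E across B]
6. A_y = 52  [A is the reflection of E across B]
   → A = (64, 52)

A = (64, 52)
B = (32, 21)
F = (-20, -25)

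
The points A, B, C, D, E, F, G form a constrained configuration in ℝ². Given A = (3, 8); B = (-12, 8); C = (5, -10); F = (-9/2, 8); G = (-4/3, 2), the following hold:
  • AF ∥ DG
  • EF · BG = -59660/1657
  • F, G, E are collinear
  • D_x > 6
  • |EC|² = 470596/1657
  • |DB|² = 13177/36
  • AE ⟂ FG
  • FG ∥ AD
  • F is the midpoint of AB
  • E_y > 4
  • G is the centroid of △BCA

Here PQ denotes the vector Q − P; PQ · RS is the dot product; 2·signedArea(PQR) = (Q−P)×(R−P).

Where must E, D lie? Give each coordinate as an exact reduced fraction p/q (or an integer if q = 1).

D = (37/6, 2)
E = (-4749/1657, 8126/1657)

1. E_x = -4749/1657  [F, G, E are collinear ∩ AE ⟂ FG]
2. E_y = 8126/1657  [F, G, E are collinear ∩ AE ⟂ FG]
   → E = (-4749/1657, 8126/1657)
3. D_x = 37/6  [AF ∥ DG ∩ FG ∥ AD]
4. D_y = 2  [AF ∥ DG ∩ FG ∥ AD]
   → D = (37/6, 2)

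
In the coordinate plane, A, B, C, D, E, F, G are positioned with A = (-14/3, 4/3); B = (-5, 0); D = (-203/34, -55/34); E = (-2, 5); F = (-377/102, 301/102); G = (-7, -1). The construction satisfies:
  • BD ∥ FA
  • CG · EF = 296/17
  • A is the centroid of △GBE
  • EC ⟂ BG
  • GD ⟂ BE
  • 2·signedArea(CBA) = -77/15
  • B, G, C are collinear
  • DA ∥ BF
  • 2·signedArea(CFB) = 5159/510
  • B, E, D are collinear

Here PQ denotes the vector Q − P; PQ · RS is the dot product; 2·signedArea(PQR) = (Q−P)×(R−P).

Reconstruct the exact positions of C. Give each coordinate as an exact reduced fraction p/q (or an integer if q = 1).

C = (-3/5, 11/5)

1. C_x = -3/5  [B, G, C are collinear ∩ EC ⟂ BG]
2. C_y = 11/5  [B, G, C are collinear ∩ EC ⟂ BG]
   → C = (-3/5, 11/5)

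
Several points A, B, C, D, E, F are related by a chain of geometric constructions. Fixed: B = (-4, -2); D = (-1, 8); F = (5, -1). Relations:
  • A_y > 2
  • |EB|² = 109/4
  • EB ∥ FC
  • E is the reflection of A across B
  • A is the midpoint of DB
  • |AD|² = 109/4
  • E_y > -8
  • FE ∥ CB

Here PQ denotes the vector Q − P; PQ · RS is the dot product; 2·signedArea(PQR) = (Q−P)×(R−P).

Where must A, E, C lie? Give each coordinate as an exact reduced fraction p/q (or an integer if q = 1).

1. A_x = -5/2  [A is the midpoint of DB]
2. A_y = 3  [A is the midpoint of DB]
   → A = (-5/2, 3)
3. E_x = -11/2  [E is the reflection of A across B]
4. E_y = -7  [E is the reflection of A across B]
   → E = (-11/2, -7)
5. C_x = 13/2  [FE ∥ CB ∩ EB ∥ FC]
6. C_y = 4  [FE ∥ CB ∩ EB ∥ FC]
   → C = (13/2, 4)

A = (-5/2, 3)
C = (13/2, 4)
E = (-11/2, -7)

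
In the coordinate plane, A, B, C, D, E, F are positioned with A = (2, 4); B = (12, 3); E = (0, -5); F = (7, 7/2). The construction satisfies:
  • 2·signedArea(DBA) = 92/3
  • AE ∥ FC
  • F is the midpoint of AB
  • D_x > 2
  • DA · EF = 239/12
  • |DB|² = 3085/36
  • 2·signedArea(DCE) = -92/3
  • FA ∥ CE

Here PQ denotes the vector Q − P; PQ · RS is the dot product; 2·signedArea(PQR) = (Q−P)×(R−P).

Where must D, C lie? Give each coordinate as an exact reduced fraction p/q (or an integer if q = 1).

1. D_x = 3  [2·signedArea(DBA) = 92/3 ∩ DA · EF = 239/12]
2. D_y = 5/6  [2·signedArea(DBA) = 92/3 ∩ DA · EF = 239/12]
   → D = (3, 5/6)
3. C_x = 5  [2·signedArea(DCE) = -92/3 ∩ FA ∥ CE]
4. C_y = -11/2  [2·signedArea(DCE) = -92/3 ∩ FA ∥ CE]
   → C = (5, -11/2)

C = (5, -11/2)
D = (3, 5/6)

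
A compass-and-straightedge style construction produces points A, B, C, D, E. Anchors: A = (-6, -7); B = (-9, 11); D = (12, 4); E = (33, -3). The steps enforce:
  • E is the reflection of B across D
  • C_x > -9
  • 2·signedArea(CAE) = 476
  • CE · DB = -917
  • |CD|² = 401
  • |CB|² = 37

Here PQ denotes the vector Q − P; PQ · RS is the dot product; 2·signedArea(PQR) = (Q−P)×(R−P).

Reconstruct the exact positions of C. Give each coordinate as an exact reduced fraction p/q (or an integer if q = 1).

1. C_x = -8  [CE · DB = -917 ∩ 2·signedArea(CAE) = 476]
2. C_y = 5  [CE · DB = -917 ∩ 2·signedArea(CAE) = 476]
   → C = (-8, 5)

C = (-8, 5)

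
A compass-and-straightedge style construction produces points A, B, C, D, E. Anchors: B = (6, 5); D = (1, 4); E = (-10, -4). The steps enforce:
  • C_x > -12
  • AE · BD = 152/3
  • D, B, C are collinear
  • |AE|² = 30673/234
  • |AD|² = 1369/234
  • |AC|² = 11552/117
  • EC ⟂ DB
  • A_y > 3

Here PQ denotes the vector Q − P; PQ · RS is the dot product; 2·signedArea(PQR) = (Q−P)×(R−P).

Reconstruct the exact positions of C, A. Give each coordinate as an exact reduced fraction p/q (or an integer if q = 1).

1. C_x = -289/26  [D, B, C are collinear ∩ EC ⟂ DB]
2. C_y = 41/26  [D, B, C are collinear ∩ EC ⟂ DB]
   → C = (-289/26, 41/26)
3. A_x = -107/78  [line 5·x + 1·y + 10/3 = 0 ∩ |AE|² = 30673/234]
4. A_y = 275/78  [line 5·x + 1·y + 10/3 = 0 ∩ |AE|² = 30673/234]
   → A = (-107/78, 275/78)

A = (-107/78, 275/78)
C = (-289/26, 41/26)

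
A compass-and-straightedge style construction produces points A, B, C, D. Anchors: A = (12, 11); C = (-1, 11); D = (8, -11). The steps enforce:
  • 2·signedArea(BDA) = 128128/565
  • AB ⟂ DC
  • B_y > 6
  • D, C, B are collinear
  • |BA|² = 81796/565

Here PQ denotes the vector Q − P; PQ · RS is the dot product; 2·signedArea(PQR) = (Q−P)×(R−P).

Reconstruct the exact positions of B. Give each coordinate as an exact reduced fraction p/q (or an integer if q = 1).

1. B_x = 488/565  [D, C, B are collinear ∩ AB ⟂ DC]
2. B_y = 3641/565  [D, C, B are collinear ∩ AB ⟂ DC]
   → B = (488/565, 3641/565)

B = (488/565, 3641/565)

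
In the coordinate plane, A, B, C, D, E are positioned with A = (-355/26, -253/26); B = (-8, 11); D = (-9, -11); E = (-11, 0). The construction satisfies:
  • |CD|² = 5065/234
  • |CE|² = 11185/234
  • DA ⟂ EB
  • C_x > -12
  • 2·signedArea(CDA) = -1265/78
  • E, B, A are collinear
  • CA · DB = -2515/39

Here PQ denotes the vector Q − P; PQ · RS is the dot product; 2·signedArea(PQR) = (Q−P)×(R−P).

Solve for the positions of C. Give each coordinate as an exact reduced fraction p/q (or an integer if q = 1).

1. C_x = -875/78  [2·signedArea(CDA) = -1265/78 ∩ CA · DB = -2515/39]
2. C_y = -539/78  [2·signedArea(CDA) = -1265/78 ∩ CA · DB = -2515/39]
   → C = (-875/78, -539/78)

C = (-875/78, -539/78)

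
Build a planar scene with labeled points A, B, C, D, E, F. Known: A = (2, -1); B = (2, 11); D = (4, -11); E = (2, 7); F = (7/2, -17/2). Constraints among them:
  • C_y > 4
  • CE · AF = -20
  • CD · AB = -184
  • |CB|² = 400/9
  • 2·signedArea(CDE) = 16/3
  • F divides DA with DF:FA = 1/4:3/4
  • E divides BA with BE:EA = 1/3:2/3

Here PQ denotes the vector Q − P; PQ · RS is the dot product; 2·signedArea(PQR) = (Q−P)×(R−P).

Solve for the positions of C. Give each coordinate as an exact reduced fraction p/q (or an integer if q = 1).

C = (2, 13/3)

1. C_x = 2  [2·signedArea(CDE) = 16/3 ∩ CE · AF = -20]
2. C_y = 13/3  [2·signedArea(CDE) = 16/3 ∩ CE · AF = -20]
   → C = (2, 13/3)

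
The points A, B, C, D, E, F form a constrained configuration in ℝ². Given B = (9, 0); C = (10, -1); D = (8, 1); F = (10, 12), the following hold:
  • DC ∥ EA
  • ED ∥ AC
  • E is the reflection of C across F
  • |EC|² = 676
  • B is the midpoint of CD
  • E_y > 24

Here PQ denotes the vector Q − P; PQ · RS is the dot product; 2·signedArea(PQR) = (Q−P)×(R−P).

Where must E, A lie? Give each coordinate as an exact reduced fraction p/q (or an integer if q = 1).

A = (12, 23)
E = (10, 25)

1. E_x = 10  [E is the reflection of C across F]
2. E_y = 25  [E is the reflection of C across F]
   → E = (10, 25)
3. A_x = 12  [ED ∥ AC ∩ DC ∥ EA]
4. A_y = 23  [ED ∥ AC ∩ DC ∥ EA]
   → A = (12, 23)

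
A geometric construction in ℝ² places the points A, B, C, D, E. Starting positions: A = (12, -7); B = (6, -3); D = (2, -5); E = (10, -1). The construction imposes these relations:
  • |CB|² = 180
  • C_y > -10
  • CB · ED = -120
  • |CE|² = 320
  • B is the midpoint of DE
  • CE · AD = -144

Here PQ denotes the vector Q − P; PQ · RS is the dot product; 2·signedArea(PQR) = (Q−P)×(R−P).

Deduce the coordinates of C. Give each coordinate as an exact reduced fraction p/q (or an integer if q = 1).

1. C_x = -6  [CE · AD = -144 ∩ CB · ED = -120]
2. C_y = -9  [CE · AD = -144 ∩ CB · ED = -120]
   → C = (-6, -9)

C = (-6, -9)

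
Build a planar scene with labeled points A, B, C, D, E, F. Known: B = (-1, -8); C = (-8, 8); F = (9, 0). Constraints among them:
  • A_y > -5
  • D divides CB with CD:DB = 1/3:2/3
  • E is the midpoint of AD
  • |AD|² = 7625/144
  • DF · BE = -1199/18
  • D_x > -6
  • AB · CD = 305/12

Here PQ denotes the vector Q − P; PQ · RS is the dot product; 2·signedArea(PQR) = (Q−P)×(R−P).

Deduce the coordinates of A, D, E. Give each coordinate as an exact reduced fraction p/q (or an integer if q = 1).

1. D_x = -17/3  [D divides CB with CD:DB = 1/3:2/3]
2. D_y = 8/3  [D divides CB with CD:DB = 1/3:2/3]
   → D = (-17/3, 8/3)
3. A_x = -11/4  [line -7/3·x + 16/3·y + 179/12 = 0 ∩ |AD|² = 7625/144]
4. A_y = -4  [line -7/3·x + 16/3·y + 179/12 = 0 ∩ |AD|² = 7625/144]
   → A = (-11/4, -4)
5. E_x = -101/24  [E is the midpoint of AD]
6. E_y = -2/3  [E is the midpoint of AD]
   → E = (-101/24, -2/3)

A = (-11/4, -4)
D = (-17/3, 8/3)
E = (-101/24, -2/3)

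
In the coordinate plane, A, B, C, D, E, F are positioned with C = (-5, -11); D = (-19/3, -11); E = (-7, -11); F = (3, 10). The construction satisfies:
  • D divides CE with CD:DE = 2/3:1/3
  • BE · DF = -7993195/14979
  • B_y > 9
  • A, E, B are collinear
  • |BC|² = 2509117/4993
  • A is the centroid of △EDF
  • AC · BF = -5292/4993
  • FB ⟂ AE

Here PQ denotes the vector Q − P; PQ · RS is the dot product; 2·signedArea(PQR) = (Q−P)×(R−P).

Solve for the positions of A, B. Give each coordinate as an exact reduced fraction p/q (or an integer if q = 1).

A = (-31/9, -4)
B = (17625/4993, 48586/4993)

1. A_x = -31/9  [A is the centroid of △EDF]
2. A_y = -4  [A is the centroid of △EDF]
   → A = (-31/9, -4)
3. B_x = 17625/4993  [A, E, B are collinear ∩ FB ⟂ AE]
4. B_y = 48586/4993  [A, E, B are collinear ∩ FB ⟂ AE]
   → B = (17625/4993, 48586/4993)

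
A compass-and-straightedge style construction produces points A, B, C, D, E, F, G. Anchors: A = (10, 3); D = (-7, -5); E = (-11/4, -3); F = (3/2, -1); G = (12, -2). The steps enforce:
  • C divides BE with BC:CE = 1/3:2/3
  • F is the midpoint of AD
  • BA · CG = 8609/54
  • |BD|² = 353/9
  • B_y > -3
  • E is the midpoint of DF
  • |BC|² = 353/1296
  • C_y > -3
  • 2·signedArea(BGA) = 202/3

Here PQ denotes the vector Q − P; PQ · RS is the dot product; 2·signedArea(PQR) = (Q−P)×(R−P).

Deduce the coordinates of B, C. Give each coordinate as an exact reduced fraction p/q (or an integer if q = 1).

1. B_x = -4/3  [line -5·x + -2·y + -34/3 = 0 ∩ |BD|² = 353/9]
2. B_y = -7/3  [line -5·x + -2·y + -34/3 = 0 ∩ |BD|² = 353/9]
   → B = (-4/3, -7/3)
3. C_x = -65/36  [C divides BE with BC:CE = 1/3:2/3]
4. C_y = -23/9  [C divides BE with BC:CE = 1/3:2/3]
   → C = (-65/36, -23/9)

B = (-4/3, -7/3)
C = (-65/36, -23/9)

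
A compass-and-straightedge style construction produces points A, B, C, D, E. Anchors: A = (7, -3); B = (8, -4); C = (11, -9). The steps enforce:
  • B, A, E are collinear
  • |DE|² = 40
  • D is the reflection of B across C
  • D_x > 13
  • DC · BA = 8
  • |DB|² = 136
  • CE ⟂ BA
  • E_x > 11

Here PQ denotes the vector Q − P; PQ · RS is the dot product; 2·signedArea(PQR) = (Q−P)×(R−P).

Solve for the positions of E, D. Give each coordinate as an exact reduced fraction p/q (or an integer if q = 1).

D = (14, -14)
E = (12, -8)

1. E_x = 12  [B, A, E are collinear ∩ CE ⟂ BA]
2. E_y = -8  [B, A, E are collinear ∩ CE ⟂ BA]
   → E = (12, -8)
3. D_x = 14  [D is the reflection of B across C]
4. D_y = -14  [D is the reflection of B across C]
   → D = (14, -14)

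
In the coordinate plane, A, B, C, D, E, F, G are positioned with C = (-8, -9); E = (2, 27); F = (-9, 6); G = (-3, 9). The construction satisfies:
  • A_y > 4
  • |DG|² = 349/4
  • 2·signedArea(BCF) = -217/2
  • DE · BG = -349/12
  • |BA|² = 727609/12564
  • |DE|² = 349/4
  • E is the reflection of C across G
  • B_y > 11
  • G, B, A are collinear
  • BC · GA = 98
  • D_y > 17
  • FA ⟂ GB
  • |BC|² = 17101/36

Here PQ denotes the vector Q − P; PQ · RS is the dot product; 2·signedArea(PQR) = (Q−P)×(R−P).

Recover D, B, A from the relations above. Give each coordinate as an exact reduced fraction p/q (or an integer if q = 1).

A = (-1467/349, 1629/349)
B = (-13/6, 12)
D = (-1/2, 18)

1. B_x = -13/6  [line -15·x + -1·y + -41/2 = 0 ∩ |BC|² = 17101/36]
2. B_y = 12  [line -15·x + -1·y + -41/2 = 0 ∩ |BC|² = 17101/36]
   → B = (-13/6, 12)
3. A_x = -1467/349  [BC · GA = 98 ∩ G, B, A are collinear]
4. A_y = 1629/349  [BC · GA = 98 ∩ G, B, A are collinear]
   → A = (-1467/349, 1629/349)
5. D_x = -1/2  [line 5/6·x + 3·y + -643/12 = 0 ∩ |DG|² = 349/4]
6. D_y = 18  [line 5/6·x + 3·y + -643/12 = 0 ∩ |DG|² = 349/4]
   → D = (-1/2, 18)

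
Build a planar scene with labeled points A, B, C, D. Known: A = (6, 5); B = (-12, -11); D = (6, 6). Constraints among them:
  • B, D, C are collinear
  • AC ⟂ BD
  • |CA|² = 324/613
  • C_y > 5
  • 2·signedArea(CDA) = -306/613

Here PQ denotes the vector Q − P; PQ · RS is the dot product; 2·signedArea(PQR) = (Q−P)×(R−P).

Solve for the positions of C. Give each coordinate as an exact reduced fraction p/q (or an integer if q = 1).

C = (3372/613, 3389/613)

1. C_x = 3372/613  [B, D, C are collinear ∩ AC ⟂ BD]
2. C_y = 3389/613  [B, D, C are collinear ∩ AC ⟂ BD]
   → C = (3372/613, 3389/613)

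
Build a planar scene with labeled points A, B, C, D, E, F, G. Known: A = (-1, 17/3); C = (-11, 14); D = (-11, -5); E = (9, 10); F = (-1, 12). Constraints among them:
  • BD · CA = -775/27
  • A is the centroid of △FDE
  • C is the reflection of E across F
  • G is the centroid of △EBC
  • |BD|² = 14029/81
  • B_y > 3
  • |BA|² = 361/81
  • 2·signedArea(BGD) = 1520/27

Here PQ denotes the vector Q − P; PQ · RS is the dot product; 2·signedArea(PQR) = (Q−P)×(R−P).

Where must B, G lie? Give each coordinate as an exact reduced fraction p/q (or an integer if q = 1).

1. B_x = -1  [line -10·x + 25/3·y + -1070/27 = 0 ∩ |BD|² = 14029/81]
2. B_y = 32/9  [line -10·x + 25/3·y + -1070/27 = 0 ∩ |BD|² = 14029/81]
   → B = (-1, 32/9)
3. G_x = -1  [2·signedArea(BGD) = 1520/27 ∩ G is the centroid of △EBC]
4. G_y = 248/27  [2·signedArea(BGD) = 1520/27 ∩ G is the centroid of △EBC]
   → G = (-1, 248/27)

B = (-1, 32/9)
G = (-1, 248/27)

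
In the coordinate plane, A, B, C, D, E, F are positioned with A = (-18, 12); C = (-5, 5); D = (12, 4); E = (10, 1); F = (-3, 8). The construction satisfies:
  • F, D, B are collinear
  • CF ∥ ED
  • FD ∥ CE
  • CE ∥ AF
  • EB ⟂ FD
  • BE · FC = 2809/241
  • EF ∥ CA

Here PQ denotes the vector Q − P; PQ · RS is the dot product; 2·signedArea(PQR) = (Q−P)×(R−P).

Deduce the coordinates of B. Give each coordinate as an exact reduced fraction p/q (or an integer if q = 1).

1. B_x = 2622/241  [F, D, B are collinear ∩ EB ⟂ FD]
2. B_y = 1036/241  [F, D, B are collinear ∩ EB ⟂ FD]
   → B = (2622/241, 1036/241)

B = (2622/241, 1036/241)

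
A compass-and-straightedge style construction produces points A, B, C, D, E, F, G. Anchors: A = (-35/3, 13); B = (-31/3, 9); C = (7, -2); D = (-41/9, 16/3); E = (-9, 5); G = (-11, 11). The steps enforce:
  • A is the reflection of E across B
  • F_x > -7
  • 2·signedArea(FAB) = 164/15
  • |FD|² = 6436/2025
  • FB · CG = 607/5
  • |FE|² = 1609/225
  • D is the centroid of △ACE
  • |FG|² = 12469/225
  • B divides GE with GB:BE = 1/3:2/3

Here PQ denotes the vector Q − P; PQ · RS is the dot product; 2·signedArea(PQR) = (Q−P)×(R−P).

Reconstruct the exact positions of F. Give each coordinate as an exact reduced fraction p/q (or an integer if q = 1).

1. F_x = -19/3  [2·signedArea(FAB) = 164/15 ∩ FB · CG = 607/5]
2. F_y = 26/5  [2·signedArea(FAB) = 164/15 ∩ FB · CG = 607/5]
   → F = (-19/3, 26/5)

F = (-19/3, 26/5)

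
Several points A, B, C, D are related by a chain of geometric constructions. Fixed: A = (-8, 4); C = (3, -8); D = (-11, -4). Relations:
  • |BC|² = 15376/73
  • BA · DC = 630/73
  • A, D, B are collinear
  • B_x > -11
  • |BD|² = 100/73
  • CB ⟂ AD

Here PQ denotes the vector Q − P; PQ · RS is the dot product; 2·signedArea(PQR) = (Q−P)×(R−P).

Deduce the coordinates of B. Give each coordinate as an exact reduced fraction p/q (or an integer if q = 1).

1. B_x = -773/73  [A, D, B are collinear ∩ CB ⟂ AD]
2. B_y = -212/73  [A, D, B are collinear ∩ CB ⟂ AD]
   → B = (-773/73, -212/73)

B = (-773/73, -212/73)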